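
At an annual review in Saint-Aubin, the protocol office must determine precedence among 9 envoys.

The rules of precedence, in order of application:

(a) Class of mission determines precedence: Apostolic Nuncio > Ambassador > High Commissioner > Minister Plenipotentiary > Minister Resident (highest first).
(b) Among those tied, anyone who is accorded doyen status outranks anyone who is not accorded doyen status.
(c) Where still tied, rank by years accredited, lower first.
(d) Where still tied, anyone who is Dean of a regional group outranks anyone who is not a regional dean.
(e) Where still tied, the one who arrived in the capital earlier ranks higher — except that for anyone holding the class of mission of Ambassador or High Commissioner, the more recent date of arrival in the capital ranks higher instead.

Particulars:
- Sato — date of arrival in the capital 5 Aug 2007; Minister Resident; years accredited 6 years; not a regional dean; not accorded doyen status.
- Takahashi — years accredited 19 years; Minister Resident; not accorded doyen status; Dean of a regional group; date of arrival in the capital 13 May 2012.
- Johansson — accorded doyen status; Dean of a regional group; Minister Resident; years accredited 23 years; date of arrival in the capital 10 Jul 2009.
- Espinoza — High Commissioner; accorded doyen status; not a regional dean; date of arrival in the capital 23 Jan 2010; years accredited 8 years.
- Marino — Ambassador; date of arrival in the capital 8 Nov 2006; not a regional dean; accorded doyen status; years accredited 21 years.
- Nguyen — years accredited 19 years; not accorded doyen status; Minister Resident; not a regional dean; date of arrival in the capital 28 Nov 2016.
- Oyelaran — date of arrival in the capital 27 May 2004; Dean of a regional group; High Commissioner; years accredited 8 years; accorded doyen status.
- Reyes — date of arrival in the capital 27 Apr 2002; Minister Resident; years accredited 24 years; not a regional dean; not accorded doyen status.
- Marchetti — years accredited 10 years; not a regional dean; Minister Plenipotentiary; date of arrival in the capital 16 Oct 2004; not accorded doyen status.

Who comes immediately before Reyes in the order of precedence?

By class of mission: Marino (Ambassador); then Oyelaran and Espinoza (High Commissioner); then Marchetti (Minister Plenipotentiary); then Johansson, Sato, Takahashi, Nguyen and Reyes (Minister Resident).
Oyelaran and Espinoza are each accorded doyen status, so the next rule applies.
Oyelaran and Espinoza both have years accredited 8 years, so the next rule applies.
Among Oyelaran and Espinoza, Dean of a regional group before not a regional dean: Oyelaran (Dean of a regional group) before Espinoza (not a regional dean).
Among Johansson, Sato, Takahashi, Nguyen and Reyes, accorded doyen status before not accorded doyen status: Johansson (accorded doyen status) before Sato, Takahashi, Nguyen and Reyes (not accorded doyen status).
Among Sato, Takahashi, Nguyen and Reyes, by years accredited (lower first): Sato (6 years) before Takahashi and Nguyen (19 years) before Reyes (24 years).
Among Takahashi and Nguyen, Dean of a regional group before not a regional dean: Takahashi (Dean of a regional group) before Nguyen (not a regional dean).
Order: Marino, Oyelaran, Espinoza, Marchetti, Johansson, Sato, Takahashi, Nguyen, Reyes.

Nguyen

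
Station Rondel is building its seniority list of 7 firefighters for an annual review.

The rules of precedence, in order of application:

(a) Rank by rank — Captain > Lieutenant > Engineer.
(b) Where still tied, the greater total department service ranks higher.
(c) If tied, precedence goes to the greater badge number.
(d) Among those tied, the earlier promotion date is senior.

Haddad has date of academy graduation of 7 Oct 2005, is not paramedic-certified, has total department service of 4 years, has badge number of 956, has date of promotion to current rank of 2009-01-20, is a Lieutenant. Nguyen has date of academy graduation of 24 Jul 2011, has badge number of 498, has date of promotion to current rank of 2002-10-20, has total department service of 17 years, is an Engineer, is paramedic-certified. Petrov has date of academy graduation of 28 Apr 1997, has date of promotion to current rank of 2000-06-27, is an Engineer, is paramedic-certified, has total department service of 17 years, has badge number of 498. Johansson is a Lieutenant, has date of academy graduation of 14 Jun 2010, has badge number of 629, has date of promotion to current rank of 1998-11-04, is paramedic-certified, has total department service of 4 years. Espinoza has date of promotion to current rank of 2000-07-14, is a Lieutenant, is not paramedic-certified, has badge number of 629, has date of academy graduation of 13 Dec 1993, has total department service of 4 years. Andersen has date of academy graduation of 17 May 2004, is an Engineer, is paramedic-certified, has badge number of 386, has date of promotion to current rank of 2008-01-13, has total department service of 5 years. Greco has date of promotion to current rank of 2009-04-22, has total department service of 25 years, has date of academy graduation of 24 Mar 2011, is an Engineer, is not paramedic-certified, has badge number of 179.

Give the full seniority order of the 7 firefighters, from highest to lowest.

By rank: Haddad, Johansson and Espinoza (Lieutenant); then Greco, Petrov, Nguyen and Andersen (Engineer).
Haddad, Johansson and Espinoza all have total department service 4 years, so the next rule applies.
Among Haddad, Johansson and Espinoza, by badge number (higher first): Haddad (956) before Johansson and Espinoza (629).
Among Johansson and Espinoza, by date of promotion to current rank (earlier first): Johansson (1998-11-04) before Espinoza (2000-07-14).
Among Greco, Petrov, Nguyen and Andersen, by total department service (higher first): Greco (25 years) before Petrov and Nguyen (17 years) before Andersen (5 years).
Petrov and Nguyen both have badge number 498, so the next rule applies.
Among Petrov and Nguyen, by date of promotion to current rank (earlier first): Petrov (2000-06-27) before Nguyen (2002-10-20).
Full order: Haddad, Johansson, Espinoza, Greco, Petrov, Nguyen, Andersen.

Haddad, Johansson, Espinoza, Greco, Petrov, Nguyen, Andersen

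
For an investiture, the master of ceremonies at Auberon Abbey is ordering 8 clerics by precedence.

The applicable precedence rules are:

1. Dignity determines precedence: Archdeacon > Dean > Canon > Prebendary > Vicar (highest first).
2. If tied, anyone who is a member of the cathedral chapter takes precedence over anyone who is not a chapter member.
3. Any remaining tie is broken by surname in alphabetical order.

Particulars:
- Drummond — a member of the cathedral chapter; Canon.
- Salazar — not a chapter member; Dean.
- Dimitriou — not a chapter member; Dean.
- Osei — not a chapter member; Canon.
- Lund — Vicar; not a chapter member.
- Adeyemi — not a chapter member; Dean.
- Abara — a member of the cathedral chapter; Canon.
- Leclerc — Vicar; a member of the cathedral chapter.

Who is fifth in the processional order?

Drummond

By dignity: Adeyemi, Dimitriou and Salazar (Dean); then Abara, Drummond and Osei (Canon); then Leclerc and Lund (Vicar).
Adeyemi, Dimitriou and Salazar are each not a chapter member, so the next rule applies.
Among Adeyemi, Dimitriou and Salazar, alphabetically by surname: Adeyemi before Dimitriou before Salazar.
Among Abara, Drummond and Osei, a member of the cathedral chapter before not a chapter member: Abara and Drummond (a member of the cathedral chapter) before Osei (not a chapter member).
Among Abara and Drummond, alphabetically by surname: Abara before Drummond.
Among Leclerc and Lund, a member of the cathedral chapter before not a chapter member: Leclerc (a member of the cathedral chapter) before Lund (not a chapter member).
Order: Adeyemi, Dimitriou, Salazar, Abara, Drummond, Osei, Leclerc, Lund.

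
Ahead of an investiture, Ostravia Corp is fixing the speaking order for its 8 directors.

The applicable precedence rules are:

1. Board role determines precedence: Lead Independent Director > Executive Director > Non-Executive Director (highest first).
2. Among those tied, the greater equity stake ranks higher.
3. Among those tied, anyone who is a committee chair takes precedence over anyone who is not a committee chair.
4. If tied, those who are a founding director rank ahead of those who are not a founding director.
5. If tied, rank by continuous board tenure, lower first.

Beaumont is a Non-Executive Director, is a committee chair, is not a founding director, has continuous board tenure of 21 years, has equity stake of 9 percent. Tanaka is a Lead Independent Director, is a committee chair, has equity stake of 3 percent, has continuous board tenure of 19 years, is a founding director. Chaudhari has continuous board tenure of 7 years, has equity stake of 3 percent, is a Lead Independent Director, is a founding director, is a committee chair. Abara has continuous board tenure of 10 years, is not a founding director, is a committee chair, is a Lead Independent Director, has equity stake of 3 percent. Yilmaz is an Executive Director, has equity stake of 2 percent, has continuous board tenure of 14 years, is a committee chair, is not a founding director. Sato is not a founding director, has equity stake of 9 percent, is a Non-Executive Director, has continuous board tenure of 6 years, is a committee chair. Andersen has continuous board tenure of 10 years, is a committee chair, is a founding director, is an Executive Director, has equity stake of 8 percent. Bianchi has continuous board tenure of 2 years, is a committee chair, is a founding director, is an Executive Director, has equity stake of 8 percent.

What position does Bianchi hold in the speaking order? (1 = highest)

4

By board role: Chaudhari, Tanaka and Abara (Lead Independent Director); then Bianchi, Andersen and Yilmaz (Executive Director); then Sato and Beaumont (Non-Executive Director).
Chaudhari, Tanaka and Abara all have equity stake 3 percent, so the next rule applies.
Chaudhari, Tanaka and Abara are each a committee chair, so the next rule applies.
Among Chaudhari, Tanaka and Abara, a founding director before not a founding director: Chaudhari and Tanaka (a founding director) before Abara (not a founding director).
Among Chaudhari and Tanaka, by continuous board tenure (lower first): Chaudhari (7 years) before Tanaka (19 years).
Among Bianchi, Andersen and Yilmaz, by equity stake (higher first): Bianchi and Andersen (8 percent) before Yilmaz (2 percent).
Bianchi and Andersen are each a committee chair, so the next rule applies.
Bianchi and Andersen are each a founding director, so the next rule applies.
Among Bianchi and Andersen, by continuous board tenure (lower first): Bianchi (2 years) before Andersen (10 years).
Sato and Beaumont both have equity stake 9 percent, so the next rule applies.
Sato and Beaumont are each a committee chair, so the next rule applies.
Sato and Beaumont are each not a founding director, so the next rule applies.
Among Sato and Beaumont, by continuous board tenure (lower first): Sato (6 years) before Beaumont (21 years).
Order: Chaudhari, Tanaka, Abara, Bianchi, Andersen, Yilmaz, Sato, Beaumont. So position 4.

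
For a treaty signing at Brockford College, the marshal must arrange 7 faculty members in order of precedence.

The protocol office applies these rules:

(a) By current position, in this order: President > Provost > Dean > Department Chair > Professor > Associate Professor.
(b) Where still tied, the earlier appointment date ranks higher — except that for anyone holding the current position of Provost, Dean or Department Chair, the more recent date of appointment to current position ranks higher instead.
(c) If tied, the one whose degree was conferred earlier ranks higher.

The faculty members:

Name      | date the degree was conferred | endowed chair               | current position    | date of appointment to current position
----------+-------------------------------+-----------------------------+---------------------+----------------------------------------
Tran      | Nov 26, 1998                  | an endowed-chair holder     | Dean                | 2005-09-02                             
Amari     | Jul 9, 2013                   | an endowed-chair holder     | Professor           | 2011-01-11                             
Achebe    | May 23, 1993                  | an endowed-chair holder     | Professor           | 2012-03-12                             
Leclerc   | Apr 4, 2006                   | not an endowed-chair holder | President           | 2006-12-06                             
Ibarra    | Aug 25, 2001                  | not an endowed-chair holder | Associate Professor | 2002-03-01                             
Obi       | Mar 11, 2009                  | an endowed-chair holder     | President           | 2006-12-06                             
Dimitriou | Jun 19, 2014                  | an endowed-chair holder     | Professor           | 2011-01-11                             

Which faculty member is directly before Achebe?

By current position: Leclerc and Obi (President); then Tran (Dean); then Amari, Dimitriou and Achebe (Professor); then Ibarra (Associate Professor).
Leclerc and Obi both have date of appointment to current position 2006-12-06, so the next rule applies.
Among Leclerc and Obi, by date the degree was conferred (earlier first): Leclerc (Apr 4, 2006) before Obi (Mar 11, 2009).
Among Amari, Dimitriou and Achebe, by date of appointment to current position (earlier first): Amari and Dimitriou (2011-01-11) before Achebe (2012-03-12).
Among Amari and Dimitriou, by date the degree was conferred (earlier first): Amari (Jul 9, 2013) before Dimitriou (Jun 19, 2014).
Order: Leclerc, Obi, Tran, Amari, Dimitriou, Achebe, Ibarra.

Dimitriou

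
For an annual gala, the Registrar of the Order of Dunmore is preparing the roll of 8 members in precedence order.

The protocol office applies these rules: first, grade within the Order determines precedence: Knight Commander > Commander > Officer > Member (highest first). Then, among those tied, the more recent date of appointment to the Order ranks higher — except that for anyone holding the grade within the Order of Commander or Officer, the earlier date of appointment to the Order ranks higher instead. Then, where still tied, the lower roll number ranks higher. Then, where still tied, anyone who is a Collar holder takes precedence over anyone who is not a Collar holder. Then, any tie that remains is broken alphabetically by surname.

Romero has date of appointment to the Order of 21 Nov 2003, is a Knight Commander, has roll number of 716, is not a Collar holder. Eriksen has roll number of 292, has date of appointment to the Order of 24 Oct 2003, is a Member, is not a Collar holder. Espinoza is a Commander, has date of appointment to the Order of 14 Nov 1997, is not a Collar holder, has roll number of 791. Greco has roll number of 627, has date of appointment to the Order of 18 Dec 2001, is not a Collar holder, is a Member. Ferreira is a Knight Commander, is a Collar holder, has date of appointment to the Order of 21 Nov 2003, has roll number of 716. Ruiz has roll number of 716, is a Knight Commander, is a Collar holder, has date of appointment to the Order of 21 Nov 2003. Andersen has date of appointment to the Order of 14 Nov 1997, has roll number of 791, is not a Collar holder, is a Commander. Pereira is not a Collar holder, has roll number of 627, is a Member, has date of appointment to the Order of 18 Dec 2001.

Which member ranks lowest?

By grade within the Order: Ferreira, Ruiz and Romero (Knight Commander); then Andersen and Espinoza (Commander); then Eriksen, Greco and Pereira (Member).
Ferreira, Ruiz and Romero all have date of appointment to the Order 21 Nov 2003, so the next rule applies.
Ferreira, Ruiz and Romero all have roll number 716, so the next rule applies.
Among Ferreira, Ruiz and Romero, a Collar holder before not a Collar holder: Ferreira and Ruiz (a Collar holder) before Romero (not a Collar holder).
Among Ferreira and Ruiz, alphabetically by surname: Ferreira before Ruiz.
Andersen and Espinoza both have date of appointment to the Order 14 Nov 1997, so the next rule applies.
Andersen and Espinoza both have roll number 791, so the next rule applies.
Andersen and Espinoza are each not a Collar holder, so the next rule applies.
Among Andersen and Espinoza, alphabetically by surname: Andersen before Espinoza.
Among Eriksen, Greco and Pereira, by date of appointment to the Order (later first): Eriksen (24 Oct 2003) before Greco and Pereira (18 Dec 2001).
Greco and Pereira both have roll number 627, so the next rule applies.
Greco and Pereira are each not a Collar holder, so the next rule applies.
Among Greco and Pereira, alphabetically by surname: Greco before Pereira.
Order: Ferreira, Ruiz, Romero, Andersen, Espinoza, Eriksen, Greco, Pereira.

Pereira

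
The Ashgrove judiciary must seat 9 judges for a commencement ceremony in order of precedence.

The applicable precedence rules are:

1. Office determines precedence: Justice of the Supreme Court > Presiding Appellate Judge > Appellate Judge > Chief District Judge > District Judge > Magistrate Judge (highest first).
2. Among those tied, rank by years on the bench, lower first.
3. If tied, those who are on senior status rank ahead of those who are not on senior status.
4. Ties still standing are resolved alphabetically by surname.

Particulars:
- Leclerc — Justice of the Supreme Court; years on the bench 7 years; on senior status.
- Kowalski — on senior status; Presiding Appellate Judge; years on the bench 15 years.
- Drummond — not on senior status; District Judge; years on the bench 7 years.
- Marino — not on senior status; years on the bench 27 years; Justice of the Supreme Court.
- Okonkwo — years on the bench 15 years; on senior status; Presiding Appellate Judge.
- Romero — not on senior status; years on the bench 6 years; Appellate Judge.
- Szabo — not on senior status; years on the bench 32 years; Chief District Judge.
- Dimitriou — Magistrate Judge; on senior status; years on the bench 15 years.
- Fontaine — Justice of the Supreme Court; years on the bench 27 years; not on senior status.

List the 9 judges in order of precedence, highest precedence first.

By office: Leclerc, Fontaine and Marino (Justice of the Supreme Court); then Kowalski and Okonkwo (Presiding Appellate Judge); then Romero (Appellate Judge); then Szabo (Chief District Judge); then Drummond (District Judge); then Dimitriou (Magistrate Judge).
Among Leclerc, Fontaine and Marino, by years on the bench (lower first): Leclerc (7 years) before Fontaine and Marino (27 years).
Fontaine and Marino are each not on senior status, so the next rule applies.
Among Fontaine and Marino, alphabetically by surname: Fontaine before Marino.
Kowalski and Okonkwo both have years on the bench 15 years, so the next rule applies.
Kowalski and Okonkwo are each on senior status, so the next rule applies.
Among Kowalski and Okonkwo, alphabetically by surname: Kowalski before Okonkwo.
Full order: Leclerc, Fontaine, Marino, Kowalski, Okonkwo, Romero, Szabo, Drummond, Dimitriou.

Leclerc, Fontaine, Marino, Kowalski, Okonkwo, Romero, Szabo, Drummond, Dimitriou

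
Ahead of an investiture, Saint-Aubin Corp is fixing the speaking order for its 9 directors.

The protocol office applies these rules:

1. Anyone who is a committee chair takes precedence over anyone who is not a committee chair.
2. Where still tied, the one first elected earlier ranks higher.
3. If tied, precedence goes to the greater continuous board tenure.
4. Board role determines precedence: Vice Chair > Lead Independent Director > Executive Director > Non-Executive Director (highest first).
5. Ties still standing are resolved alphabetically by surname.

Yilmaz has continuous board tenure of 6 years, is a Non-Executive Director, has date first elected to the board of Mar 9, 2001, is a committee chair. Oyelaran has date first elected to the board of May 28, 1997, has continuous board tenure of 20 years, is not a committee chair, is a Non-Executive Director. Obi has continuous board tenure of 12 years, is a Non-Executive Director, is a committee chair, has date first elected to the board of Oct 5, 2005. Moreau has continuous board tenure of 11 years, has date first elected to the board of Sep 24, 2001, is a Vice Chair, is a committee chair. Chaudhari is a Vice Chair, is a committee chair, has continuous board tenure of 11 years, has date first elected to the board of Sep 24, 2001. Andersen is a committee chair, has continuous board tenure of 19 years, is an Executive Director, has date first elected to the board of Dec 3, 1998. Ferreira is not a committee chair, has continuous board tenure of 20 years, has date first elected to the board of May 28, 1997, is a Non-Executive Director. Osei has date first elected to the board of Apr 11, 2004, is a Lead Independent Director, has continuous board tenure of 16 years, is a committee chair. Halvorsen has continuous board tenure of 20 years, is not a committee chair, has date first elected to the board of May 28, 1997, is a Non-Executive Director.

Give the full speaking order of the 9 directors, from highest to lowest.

By the first rule: Andersen, Yilmaz, Chaudhari, Moreau, Osei and Obi (each a committee chair); then Ferreira, Halvorsen and Oyelaran (each not a committee chair).
Among Andersen, Yilmaz, Chaudhari, Moreau, Osei and Obi, by date first elected to the board (earlier first): Andersen (Dec 3, 1998) before Yilmaz (Mar 9, 2001) before Chaudhari and Moreau (Sep 24, 2001) before Osei (Apr 11, 2004) before Obi (Oct 5, 2005).
Chaudhari and Moreau both have continuous board tenure 11 years, so the next rule applies.
Chaudhari and Moreau are each Vice Chair, so the next rule applies.
Among Chaudhari and Moreau, alphabetically by surname: Chaudhari before Moreau.
Ferreira, Halvorsen and Oyelaran all have date first elected to the board May 28, 1997, so the next rule applies.
Ferreira, Halvorsen and Oyelaran all have continuous board tenure 20 years, so the next rule applies.
Ferreira, Halvorsen and Oyelaran are each Non-Executive Director, so the next rule applies.
Among Ferreira, Halvorsen and Oyelaran, alphabetically by surname: Ferreira before Halvorsen before Oyelaran.
Full order: Andersen, Yilmaz, Chaudhari, Moreau, Osei, Obi, Ferreira, Halvorsen, Oyelaran.

Andersen, Yilmaz, Chaudhari, Moreau, Osei, Obi, Ferreira, Halvorsen, Oyelaran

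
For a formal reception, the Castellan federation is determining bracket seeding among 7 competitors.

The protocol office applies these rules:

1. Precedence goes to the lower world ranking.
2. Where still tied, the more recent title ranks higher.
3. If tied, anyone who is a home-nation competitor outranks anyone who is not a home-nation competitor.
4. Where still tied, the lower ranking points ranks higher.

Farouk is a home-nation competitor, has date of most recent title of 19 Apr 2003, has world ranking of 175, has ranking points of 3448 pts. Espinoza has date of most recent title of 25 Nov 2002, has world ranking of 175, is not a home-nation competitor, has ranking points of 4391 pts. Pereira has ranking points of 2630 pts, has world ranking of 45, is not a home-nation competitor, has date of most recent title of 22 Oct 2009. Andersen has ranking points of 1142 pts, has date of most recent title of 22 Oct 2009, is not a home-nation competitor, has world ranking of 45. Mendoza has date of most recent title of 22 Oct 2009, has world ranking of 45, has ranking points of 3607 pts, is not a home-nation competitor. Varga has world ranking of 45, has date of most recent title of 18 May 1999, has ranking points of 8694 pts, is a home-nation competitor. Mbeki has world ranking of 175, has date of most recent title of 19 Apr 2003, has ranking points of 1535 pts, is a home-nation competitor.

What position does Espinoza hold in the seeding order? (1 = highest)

7

By world ranking (lower first): Andersen, Pereira, Mendoza and Varga (each 45); then Mbeki, Farouk and Espinoza (each 175).
Among Andersen, Pereira, Mendoza and Varga, by date of most recent title (later first): Andersen, Pereira and Mendoza (22 Oct 2009) before Varga (18 May 1999).
Andersen, Pereira and Mendoza are each not a home-nation competitor, so the next rule applies.
Among Andersen, Pereira and Mendoza, by ranking points (lower first): Andersen (1142 pts) before Pereira (2630 pts) before Mendoza (3607 pts).
Among Mbeki, Farouk and Espinoza, by date of most recent title (later first): Mbeki and Farouk (19 Apr 2003) before Espinoza (25 Nov 2002).
Mbeki and Farouk are each a home-nation competitor, so the next rule applies.
Among Mbeki and Farouk, by ranking points (lower first): Mbeki (1535 pts) before Farouk (3448 pts).
Order: Andersen, Pereira, Mendoza, Varga, Mbeki, Farouk, Espinoza. So position 7.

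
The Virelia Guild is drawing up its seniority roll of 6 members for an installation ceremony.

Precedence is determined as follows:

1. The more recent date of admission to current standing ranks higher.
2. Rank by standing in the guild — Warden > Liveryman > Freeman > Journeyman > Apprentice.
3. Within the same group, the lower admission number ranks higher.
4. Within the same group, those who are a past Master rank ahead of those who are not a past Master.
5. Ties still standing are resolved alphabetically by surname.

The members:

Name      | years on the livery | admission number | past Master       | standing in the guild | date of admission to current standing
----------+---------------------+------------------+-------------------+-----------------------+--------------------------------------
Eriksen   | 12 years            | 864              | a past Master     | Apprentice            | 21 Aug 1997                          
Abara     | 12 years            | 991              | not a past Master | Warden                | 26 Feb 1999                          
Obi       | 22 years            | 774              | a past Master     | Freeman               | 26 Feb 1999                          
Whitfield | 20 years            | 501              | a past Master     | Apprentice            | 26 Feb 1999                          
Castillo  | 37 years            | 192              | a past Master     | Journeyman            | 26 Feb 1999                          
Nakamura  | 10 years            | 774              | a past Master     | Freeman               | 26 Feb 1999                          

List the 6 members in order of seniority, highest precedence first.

Abara, Nakamura, Obi, Castillo, Whitfield, Eriksen

By date of admission to current standing (later first): Abara, Nakamura, Obi, Castillo and Whitfield (each 26 Feb 1999); then Eriksen (21 Aug 1997).
Among Abara, Nakamura, Obi, Castillo and Whitfield, by standing in the guild: Abara (Warden) before Nakamura and Obi (Freeman) before Castillo (Journeyman) before Whitfield (Apprentice).
Nakamura and Obi both have admission number 774, so the next rule applies.
Nakamura and Obi are each a past Master, so the next rule applies.
Among Nakamura and Obi, alphabetically by surname: Nakamura before Obi.
Full order: Abara, Nakamura, Obi, Castillo, Whitfield, Eriksen.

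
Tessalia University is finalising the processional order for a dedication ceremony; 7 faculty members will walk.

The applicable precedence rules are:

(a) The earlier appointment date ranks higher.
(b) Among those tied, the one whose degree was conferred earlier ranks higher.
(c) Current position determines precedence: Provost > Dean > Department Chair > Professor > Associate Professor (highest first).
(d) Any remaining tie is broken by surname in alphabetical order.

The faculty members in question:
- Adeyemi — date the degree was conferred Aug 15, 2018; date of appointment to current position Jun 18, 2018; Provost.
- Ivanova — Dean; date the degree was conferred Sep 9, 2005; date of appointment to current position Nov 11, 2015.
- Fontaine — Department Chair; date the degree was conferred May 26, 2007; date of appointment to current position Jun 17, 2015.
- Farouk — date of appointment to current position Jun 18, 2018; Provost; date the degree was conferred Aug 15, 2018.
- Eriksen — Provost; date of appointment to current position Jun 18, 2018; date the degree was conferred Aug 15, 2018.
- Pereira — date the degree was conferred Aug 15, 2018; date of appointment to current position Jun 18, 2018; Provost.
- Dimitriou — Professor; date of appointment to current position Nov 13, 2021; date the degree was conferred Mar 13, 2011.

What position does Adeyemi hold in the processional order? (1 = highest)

By date of appointment to current position (earlier first): Fontaine (Jun 17, 2015); then Ivanova (Nov 11, 2015); then Adeyemi, Eriksen, Farouk and Pereira (each Jun 18, 2018); then Dimitriou (Nov 13, 2021).
Adeyemi, Eriksen, Farouk and Pereira all have date the degree was conferred Aug 15, 2018, so the next rule applies.
Adeyemi, Eriksen, Farouk and Pereira are each Provost, so the next rule applies.
Among Adeyemi, Eriksen, Farouk and Pereira, alphabetically by surname: Adeyemi before Eriksen before Farouk before Pereira.
Order: Fontaine, Ivanova, Adeyemi, Eriksen, Farouk, Pereira, Dimitriou. So position 3.

3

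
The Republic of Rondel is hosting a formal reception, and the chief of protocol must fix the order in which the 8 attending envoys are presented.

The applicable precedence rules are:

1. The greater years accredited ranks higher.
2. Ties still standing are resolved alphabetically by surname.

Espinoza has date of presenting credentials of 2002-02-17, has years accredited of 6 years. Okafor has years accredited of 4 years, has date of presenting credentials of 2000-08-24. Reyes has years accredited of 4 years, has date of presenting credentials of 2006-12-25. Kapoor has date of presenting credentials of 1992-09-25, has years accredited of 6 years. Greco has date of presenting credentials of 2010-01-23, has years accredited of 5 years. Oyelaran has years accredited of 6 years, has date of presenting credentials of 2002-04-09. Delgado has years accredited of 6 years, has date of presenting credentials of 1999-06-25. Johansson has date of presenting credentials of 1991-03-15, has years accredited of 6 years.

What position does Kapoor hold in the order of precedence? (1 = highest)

By years accredited (higher first): Delgado, Espinoza, Johansson, Kapoor and Oyelaran (each 6 years); then Greco (5 years); then Okafor and Reyes (both 4 years).
Among Delgado, Espinoza, Johansson, Kapoor and Oyelaran, alphabetically by surname: Delgado before Espinoza before Johansson before Kapoor before Oyelaran.
Among Okafor and Reyes, alphabetically by surname: Okafor before Reyes.
Order: Delgado, Espinoza, Johansson, Kapoor, Oyelaran, Greco, Okafor, Reyes. So position 4.

4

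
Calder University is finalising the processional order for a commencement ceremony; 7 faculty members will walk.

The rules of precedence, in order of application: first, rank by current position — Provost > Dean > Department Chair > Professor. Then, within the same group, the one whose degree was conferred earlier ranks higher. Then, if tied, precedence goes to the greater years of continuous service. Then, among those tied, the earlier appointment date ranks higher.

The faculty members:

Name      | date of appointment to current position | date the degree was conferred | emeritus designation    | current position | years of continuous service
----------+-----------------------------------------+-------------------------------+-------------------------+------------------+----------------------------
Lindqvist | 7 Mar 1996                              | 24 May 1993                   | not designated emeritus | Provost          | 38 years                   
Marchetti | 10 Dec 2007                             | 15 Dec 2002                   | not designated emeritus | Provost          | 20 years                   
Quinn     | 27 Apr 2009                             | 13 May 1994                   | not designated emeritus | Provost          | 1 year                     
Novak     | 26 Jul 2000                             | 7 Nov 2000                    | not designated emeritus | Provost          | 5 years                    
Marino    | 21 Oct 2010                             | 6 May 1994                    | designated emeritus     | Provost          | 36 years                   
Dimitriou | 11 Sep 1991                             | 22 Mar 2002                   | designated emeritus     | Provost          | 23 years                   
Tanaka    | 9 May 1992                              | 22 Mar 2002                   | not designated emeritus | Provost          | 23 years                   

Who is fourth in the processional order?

By current position: Lindqvist, Marino, Quinn, Novak, Dimitriou, Tanaka and Marchetti (Provost).
Among Lindqvist, Marino, Quinn, Novak, Dimitriou, Tanaka and Marchetti, by date the degree was conferred (earlier first): Lindqvist (24 May 1993) before Marino (6 May 1994) before Quinn (13 May 1994) before Novak (7 Nov 2000) before Dimitriou and Tanaka (22 Mar 2002) before Marchetti (15 Dec 2002).
Dimitriou and Tanaka both have years of continuous service 23 years, so the next rule applies.
Among Dimitriou and Tanaka, by date of appointment to current position (earlier first): Dimitriou (11 Sep 1991) before Tanaka (9 May 1992).
Order: Lindqvist, Marino, Quinn, Novak, Dimitriou, Tanaka, Marchetti.

Novak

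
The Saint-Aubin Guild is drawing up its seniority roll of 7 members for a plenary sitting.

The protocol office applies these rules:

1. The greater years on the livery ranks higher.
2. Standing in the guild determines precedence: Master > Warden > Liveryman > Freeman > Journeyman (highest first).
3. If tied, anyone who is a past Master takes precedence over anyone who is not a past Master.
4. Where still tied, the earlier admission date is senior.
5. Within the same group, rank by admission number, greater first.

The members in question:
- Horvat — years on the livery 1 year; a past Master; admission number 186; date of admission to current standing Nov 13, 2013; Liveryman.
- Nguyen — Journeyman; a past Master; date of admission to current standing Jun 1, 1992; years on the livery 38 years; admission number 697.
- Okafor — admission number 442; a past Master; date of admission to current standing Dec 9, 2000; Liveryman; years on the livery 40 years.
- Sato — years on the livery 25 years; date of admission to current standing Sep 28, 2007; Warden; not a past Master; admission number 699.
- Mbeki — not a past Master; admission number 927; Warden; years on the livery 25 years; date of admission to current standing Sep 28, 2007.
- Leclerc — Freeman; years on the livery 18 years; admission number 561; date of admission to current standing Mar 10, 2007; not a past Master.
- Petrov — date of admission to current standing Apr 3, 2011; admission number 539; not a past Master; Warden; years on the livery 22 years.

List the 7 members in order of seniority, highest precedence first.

By years on the livery (higher first): Okafor (40 years); then Nguyen (38 years); then Mbeki and Sato (both 25 years); then Petrov (22 years); then Leclerc (18 years); then Horvat (1 year).
Mbeki and Sato are each Warden, so the next rule applies.
Mbeki and Sato are each not a past Master, so the next rule applies.
Mbeki and Sato both have date of admission to current standing Sep 28, 2007, so the next rule applies.
Among Mbeki and Sato, by admission number (higher first): Mbeki (927) before Sato (699).
Full order: Okafor, Nguyen, Mbeki, Sato, Petrov, Leclerc, Horvat.

Okafor, Nguyen, Mbeki, Sato, Petrov, Leclerc, Horvat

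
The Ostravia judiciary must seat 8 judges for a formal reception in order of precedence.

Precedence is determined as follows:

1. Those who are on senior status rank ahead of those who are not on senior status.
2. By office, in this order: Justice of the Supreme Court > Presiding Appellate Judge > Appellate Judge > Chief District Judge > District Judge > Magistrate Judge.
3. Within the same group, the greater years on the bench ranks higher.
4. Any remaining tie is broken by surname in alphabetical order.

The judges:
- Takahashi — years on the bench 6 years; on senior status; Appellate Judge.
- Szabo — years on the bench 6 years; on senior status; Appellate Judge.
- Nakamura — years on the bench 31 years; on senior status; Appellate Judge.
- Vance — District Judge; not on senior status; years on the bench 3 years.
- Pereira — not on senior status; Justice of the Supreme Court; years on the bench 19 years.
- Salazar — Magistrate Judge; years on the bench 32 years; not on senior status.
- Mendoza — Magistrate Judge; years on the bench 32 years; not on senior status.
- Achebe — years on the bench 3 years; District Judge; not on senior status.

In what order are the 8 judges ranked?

By the first rule: Nakamura, Szabo and Takahashi (each on senior status); then Pereira, Achebe, Vance, Mendoza and Salazar (each not on senior status).
Nakamura, Szabo and Takahashi are each Appellate Judge, so the next rule applies.
Among Nakamura, Szabo and Takahashi, by years on the bench (higher first): Nakamura (31 years) before Szabo and Takahashi (6 years).
Among Szabo and Takahashi, alphabetically by surname: Szabo before Takahashi.
Among Pereira, Achebe, Vance, Mendoza and Salazar, by office: Pereira (Justice of the Supreme Court) before Achebe and Vance (District Judge) before Mendoza and Salazar (Magistrate Judge).
Achebe and Vance both have years on the bench 3 years, so the next rule applies.
Among Achebe and Vance, alphabetically by surname: Achebe before Vance.
Mendoza and Salazar both have years on the bench 32 years, so the next rule applies.
Among Mendoza and Salazar, alphabetically by surname: Mendoza before Salazar.
Full order: Nakamura, Szabo, Takahashi, Pereira, Achebe, Vance, Mendoza, Salazar.

Nakamura, Szabo, Takahashi, Pereira, Achebe, Vance, Mendoza, Salazar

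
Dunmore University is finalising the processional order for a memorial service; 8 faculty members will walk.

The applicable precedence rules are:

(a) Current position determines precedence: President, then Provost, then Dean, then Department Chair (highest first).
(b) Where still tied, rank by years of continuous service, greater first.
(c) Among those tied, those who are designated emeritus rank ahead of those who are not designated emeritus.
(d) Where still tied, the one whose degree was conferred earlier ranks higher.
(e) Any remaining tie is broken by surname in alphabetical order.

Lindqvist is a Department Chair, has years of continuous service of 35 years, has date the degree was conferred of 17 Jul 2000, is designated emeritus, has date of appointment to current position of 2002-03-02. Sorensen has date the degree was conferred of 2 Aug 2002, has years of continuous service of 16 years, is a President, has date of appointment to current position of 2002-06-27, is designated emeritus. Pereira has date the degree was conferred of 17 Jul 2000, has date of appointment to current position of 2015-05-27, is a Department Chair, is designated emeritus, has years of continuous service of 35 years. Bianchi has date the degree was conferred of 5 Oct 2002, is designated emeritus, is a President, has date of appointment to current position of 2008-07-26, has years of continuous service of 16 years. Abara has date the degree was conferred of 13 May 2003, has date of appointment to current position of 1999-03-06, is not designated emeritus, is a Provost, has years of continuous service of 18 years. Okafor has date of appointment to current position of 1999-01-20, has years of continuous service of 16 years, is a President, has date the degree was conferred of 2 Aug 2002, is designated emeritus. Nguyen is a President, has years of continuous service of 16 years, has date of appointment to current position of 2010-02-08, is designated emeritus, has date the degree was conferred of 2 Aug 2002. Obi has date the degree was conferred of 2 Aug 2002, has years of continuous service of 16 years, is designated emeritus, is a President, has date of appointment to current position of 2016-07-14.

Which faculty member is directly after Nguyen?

By current position: Nguyen, Obi, Okafor, Sorensen and Bianchi (President); then Abara (Provost); then Lindqvist and Pereira (Department Chair).
Nguyen, Obi, Okafor, Sorensen and Bianchi all have years of continuous service 16 years, so the next rule applies.
Nguyen, Obi, Okafor, Sorensen and Bianchi are each designated emeritus, so the next rule applies.
Among Nguyen, Obi, Okafor, Sorensen and Bianchi, by date the degree was conferred (earlier first): Nguyen, Obi, Okafor and Sorensen (2 Aug 2002) before Bianchi (5 Oct 2002).
Among Nguyen, Obi, Okafor and Sorensen, alphabetically by surname: Nguyen before Obi before Okafor before Sorensen.
Lindqvist and Pereira both have years of continuous service 35 years, so the next rule applies.
Lindqvist and Pereira are each designated emeritus, so the next rule applies.
Lindqvist and Pereira both have date the degree was conferred 17 Jul 2000, so the next rule applies.
Among Lindqvist and Pereira, alphabetically by surname: Lindqvist before Pereira.
Order: Nguyen, Obi, Okafor, Sorensen, Bianchi, Abara, Lindqvist, Pereira.

Obi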